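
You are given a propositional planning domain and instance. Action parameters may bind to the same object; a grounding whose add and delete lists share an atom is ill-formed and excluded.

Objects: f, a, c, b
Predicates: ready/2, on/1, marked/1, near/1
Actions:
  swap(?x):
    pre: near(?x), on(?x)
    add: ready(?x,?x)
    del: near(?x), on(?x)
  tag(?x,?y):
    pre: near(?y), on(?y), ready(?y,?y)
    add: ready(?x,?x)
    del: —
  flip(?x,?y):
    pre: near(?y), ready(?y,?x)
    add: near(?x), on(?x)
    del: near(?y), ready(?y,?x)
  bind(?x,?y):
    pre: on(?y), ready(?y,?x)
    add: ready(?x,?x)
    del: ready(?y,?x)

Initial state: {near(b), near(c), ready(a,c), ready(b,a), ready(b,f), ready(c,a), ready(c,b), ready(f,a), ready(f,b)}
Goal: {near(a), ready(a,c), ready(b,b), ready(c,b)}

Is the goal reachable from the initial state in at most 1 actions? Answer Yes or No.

No

1. flip(f,b)  →  {near(c), near(f), on(f), ready(a,c), ready(b,a), ready(c,a), ready(c,b), ready(f,a), ready(f,b)}
2. flip(a,f)  →  {near(a), near(c), on(a), on(f), ready(a,c), ready(b,a), ready(c,a), ready(c,b), ready(f,b)}
3. bind(b,f)  →  {near(a), near(c), on(a), on(f), ready(a,c), ready(b,a), ready(b,b), ready(c,a), ready(c,b)}
optimal plan length = 3; 3 > 1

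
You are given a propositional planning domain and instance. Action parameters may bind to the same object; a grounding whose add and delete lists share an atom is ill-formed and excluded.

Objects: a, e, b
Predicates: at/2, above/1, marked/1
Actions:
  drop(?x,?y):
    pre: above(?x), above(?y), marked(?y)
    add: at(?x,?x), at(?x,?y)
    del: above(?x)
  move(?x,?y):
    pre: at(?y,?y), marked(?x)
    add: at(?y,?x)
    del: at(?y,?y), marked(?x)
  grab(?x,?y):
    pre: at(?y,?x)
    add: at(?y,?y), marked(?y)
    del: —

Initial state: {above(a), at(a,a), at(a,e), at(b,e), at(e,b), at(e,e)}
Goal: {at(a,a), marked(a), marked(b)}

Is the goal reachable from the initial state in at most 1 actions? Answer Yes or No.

No

1. grab(a,a)  →  {above(a), at(a,a), at(a,e), at(b,e), at(e,b), at(e,e), marked(a)}
2. grab(e,b)  →  {above(a), at(a,a), at(a,e), at(b,b), at(b,e), at(e,b), at(e,e), marked(a), marked(b)}
optimal plan length = 2; 2 > 1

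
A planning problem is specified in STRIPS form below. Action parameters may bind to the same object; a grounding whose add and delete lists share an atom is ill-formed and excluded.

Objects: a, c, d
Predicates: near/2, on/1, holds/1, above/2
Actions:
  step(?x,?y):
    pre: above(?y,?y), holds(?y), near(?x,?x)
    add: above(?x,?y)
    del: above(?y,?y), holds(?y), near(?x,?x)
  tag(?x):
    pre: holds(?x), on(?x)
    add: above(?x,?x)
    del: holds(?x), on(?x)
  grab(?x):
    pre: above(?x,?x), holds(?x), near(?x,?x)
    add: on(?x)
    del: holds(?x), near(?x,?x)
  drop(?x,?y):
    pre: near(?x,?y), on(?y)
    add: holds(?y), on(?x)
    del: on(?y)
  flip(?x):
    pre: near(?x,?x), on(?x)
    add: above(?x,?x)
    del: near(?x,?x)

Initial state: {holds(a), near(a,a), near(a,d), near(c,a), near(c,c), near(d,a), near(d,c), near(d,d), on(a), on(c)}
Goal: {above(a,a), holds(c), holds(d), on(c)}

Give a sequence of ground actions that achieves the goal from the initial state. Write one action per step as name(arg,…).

tag(a); drop(d,c); drop(a,d); drop(c,a)

1. tag(a)  →  {above(a,a), near(a,a), near(a,d), near(c,a), near(c,c), near(d,a), near(d,c), near(d,d), on(c)}
2. drop(d,c)  →  {above(a,a), holds(c), near(a,a), near(a,d), near(c,a), near(c,c), near(d,a), near(d,c), near(d,d), on(d)}
3. drop(a,d)  →  {above(a,a), holds(c), holds(d), near(a,a), near(a,d), near(c,a), near(c,c), near(d,a), near(d,c), near(d,d), on(a)}
4. drop(c,a)  →  {above(a,a), holds(a), holds(c), holds(d), near(a,a), near(a,d), near(c,a), near(c,c), near(d,a), near(d,c), near(d,d), on(c)}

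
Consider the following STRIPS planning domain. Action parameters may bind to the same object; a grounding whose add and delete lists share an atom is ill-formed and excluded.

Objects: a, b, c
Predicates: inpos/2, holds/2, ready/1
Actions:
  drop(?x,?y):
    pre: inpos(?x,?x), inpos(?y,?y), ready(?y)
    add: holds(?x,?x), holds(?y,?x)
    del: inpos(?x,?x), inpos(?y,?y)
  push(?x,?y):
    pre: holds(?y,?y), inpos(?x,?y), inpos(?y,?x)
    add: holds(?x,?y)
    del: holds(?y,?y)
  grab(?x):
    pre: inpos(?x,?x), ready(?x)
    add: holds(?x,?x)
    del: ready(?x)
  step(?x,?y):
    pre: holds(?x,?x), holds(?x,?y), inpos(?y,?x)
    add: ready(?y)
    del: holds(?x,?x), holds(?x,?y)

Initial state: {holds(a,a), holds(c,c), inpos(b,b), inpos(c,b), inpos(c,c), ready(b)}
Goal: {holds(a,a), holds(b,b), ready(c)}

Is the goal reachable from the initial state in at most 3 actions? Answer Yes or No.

Yes

1. drop(b,b)  →  {holds(a,a), holds(b,b), holds(c,c), inpos(c,b), inpos(c,c), ready(b)}
2. step(c,c)  →  {holds(a,a), holds(b,b), inpos(c,b), inpos(c,c), ready(b), ready(c)}
optimal plan length = 2; 2 ≤ 3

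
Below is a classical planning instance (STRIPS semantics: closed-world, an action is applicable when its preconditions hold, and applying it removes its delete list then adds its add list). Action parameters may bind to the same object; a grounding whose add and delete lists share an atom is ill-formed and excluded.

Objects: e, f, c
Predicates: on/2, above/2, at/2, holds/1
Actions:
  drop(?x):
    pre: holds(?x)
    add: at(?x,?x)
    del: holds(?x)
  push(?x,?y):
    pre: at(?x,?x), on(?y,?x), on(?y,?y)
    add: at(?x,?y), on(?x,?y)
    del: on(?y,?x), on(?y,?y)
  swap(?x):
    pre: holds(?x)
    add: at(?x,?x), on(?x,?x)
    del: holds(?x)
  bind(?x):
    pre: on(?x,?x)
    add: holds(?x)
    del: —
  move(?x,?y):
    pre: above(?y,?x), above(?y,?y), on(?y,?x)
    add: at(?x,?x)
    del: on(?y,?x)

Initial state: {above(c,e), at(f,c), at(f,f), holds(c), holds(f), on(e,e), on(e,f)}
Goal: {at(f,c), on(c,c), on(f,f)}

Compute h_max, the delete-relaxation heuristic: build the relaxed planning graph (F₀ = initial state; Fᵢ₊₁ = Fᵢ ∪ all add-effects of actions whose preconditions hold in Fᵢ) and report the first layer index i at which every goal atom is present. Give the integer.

F0 = init (7 atoms)
F1 = F0 ∪ {at(c,c), at(f,e), holds(e), on(c,c), on(f,e), on(f,f)}  (13 atoms)
goal ⊆ F1  ⇒  h_max = 1

1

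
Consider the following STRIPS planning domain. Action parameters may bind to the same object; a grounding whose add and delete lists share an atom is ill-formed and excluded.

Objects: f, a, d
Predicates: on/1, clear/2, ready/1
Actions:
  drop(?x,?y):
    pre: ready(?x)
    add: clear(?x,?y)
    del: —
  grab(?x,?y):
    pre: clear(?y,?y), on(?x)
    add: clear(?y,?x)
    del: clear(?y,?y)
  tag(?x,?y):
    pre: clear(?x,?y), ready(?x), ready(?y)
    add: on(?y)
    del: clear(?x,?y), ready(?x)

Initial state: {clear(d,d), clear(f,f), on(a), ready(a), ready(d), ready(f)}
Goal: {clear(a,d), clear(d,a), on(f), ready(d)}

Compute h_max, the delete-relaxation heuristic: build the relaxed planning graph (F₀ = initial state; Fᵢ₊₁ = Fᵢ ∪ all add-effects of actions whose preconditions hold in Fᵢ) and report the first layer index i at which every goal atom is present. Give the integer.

F0 = init (6 atoms)
F1 = F0 ∪ {clear(a,a), clear(a,d), clear(a,f), clear(d,a), clear(d,f), clear(f,a), clear(f,d), on(d), on(f)}  (15 atoms)
goal ⊆ F1  ⇒  h_max = 1

1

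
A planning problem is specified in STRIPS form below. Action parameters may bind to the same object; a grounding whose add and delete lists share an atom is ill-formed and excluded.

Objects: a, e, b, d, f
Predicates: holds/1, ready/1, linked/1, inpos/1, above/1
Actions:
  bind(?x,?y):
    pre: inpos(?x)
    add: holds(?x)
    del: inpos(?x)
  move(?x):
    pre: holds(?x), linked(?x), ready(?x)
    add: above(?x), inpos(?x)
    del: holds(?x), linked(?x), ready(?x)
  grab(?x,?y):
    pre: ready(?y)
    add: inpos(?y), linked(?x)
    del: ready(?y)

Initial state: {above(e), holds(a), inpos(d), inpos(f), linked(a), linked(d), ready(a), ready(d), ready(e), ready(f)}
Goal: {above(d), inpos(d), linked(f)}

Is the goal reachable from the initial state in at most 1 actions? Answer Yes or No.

No

1. bind(d,a)  →  {above(e), holds(a), holds(d), inpos(f), linked(a), linked(d), ready(a), ready(d), ready(e), ready(f)}
2. move(d)  →  {above(d), above(e), holds(a), inpos(d), inpos(f), linked(a), ready(a), ready(e), ready(f)}
3. grab(f,a)  →  {above(d), above(e), holds(a), inpos(a), inpos(d), inpos(f), linked(a), linked(f), ready(e), ready(f)}
optimal plan length = 3; 3 > 1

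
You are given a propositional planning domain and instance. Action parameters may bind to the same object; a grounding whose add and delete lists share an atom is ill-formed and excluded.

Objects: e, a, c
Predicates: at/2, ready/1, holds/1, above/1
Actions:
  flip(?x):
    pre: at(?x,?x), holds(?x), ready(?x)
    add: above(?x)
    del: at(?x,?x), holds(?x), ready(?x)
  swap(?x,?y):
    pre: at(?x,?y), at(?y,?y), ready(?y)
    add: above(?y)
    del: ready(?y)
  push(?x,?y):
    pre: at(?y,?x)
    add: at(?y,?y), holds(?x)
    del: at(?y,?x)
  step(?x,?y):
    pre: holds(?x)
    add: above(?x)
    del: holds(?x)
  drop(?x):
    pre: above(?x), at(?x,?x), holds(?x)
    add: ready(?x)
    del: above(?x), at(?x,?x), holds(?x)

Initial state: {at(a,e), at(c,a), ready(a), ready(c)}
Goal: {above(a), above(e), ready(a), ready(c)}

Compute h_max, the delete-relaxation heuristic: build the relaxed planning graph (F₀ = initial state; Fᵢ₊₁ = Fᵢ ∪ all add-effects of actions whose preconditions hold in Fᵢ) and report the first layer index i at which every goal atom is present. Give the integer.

F0 = init (4 atoms)
F1 = F0 ∪ {at(a,a), at(c,c), holds(a), holds(e)}  (8 atoms)
F2 = F1 ∪ {above(a), above(c), above(e)}  (11 atoms)
goal ⊆ F2  ⇒  h_max = 2

2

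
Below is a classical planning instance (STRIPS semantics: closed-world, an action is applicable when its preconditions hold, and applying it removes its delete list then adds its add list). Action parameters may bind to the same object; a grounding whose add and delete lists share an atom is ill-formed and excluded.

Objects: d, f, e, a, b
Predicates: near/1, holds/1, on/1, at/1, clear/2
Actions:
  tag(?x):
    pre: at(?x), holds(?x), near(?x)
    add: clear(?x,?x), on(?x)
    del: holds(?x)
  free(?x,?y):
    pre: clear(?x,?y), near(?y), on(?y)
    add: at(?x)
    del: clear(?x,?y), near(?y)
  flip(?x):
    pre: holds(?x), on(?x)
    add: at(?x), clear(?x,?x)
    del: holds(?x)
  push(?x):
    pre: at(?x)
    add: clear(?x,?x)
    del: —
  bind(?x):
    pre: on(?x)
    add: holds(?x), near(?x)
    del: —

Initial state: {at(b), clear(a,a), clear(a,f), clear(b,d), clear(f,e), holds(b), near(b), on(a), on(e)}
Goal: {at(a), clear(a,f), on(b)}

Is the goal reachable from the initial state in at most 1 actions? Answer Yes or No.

No

1. tag(b)  →  {at(b), clear(a,a), clear(a,f), clear(b,b), clear(b,d), clear(f,e), near(b), on(a), on(b), on(e)}
2. bind(a)  →  {at(b), clear(a,a), clear(a,f), clear(b,b), clear(b,d), clear(f,e), holds(a), near(a), near(b), on(a), on(b), on(e)}
3. free(a,a)  →  {at(a), at(b), clear(a,f), clear(b,b), clear(b,d), clear(f,e), holds(a), near(b), on(a), on(b), on(e)}
optimal plan length = 3; 3 > 1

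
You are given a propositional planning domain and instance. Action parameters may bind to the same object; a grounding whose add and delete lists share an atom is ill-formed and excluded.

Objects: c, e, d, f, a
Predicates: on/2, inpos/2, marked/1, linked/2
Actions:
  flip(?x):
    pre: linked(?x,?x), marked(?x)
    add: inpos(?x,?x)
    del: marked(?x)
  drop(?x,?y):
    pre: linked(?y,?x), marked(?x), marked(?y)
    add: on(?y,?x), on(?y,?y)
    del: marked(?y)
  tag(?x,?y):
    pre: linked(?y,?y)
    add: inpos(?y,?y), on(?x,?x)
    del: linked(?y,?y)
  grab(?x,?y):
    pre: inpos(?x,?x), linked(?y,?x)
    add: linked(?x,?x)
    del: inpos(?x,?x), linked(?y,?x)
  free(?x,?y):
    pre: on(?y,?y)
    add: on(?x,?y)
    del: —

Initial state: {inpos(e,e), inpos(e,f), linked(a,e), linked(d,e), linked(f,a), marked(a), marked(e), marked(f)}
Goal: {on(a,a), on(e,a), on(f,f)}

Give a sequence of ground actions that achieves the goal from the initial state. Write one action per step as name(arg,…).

drop(a,f); drop(e,a); free(e,a)

1. drop(a,f)  →  {inpos(e,e), inpos(e,f), linked(a,e), linked(d,e), linked(f,a), marked(a), marked(e), on(f,a), on(f,f)}
2. drop(e,a)  →  {inpos(e,e), inpos(e,f), linked(a,e), linked(d,e), linked(f,a), marked(e), on(a,a), on(a,e), on(f,a), on(f,f)}
3. free(e,a)  →  {inpos(e,e), inpos(e,f), linked(a,e), linked(d,e), linked(f,a), marked(e), on(a,a), on(a,e), on(e,a), on(f,a), on(f,f)}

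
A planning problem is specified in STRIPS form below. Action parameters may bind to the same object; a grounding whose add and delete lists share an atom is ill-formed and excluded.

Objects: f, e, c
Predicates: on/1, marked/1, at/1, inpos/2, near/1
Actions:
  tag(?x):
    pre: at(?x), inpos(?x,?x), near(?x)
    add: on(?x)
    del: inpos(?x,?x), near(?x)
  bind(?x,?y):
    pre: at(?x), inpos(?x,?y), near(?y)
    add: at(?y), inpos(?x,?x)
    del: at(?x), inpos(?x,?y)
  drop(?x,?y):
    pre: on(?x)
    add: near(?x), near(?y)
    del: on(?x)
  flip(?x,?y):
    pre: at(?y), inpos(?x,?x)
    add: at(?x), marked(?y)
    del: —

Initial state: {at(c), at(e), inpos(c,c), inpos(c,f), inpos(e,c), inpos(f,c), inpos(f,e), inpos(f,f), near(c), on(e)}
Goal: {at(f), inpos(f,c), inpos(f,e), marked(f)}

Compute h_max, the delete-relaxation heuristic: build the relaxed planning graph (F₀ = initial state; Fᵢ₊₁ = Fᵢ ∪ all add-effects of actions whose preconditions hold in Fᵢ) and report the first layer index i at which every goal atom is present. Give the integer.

F0 = init (10 atoms)
F1 = F0 ∪ {at(f), inpos(e,e), marked(c), marked(e), near(e), near(f), on(c)}  (17 atoms)
F2 = F1 ∪ {marked(f), on(f)}  (19 atoms)
goal ⊆ F2  ⇒  h_max = 2

2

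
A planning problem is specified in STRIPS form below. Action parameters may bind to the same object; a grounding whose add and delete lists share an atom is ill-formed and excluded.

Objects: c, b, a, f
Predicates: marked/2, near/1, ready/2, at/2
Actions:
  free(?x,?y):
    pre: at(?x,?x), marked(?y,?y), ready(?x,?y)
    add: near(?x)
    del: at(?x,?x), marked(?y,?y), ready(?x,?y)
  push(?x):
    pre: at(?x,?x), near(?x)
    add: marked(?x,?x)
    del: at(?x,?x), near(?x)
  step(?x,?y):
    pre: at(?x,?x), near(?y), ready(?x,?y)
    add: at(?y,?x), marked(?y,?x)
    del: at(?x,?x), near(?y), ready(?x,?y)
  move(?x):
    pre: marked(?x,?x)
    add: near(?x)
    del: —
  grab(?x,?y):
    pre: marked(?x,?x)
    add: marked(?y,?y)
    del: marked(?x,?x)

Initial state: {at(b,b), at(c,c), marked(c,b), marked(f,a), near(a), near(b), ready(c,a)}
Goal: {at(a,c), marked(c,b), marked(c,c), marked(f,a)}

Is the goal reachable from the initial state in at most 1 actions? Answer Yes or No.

1. push(b)  →  {at(c,c), marked(b,b), marked(c,b), marked(f,a), near(a), ready(c,a)}
2. step(c,a)  →  {at(a,c), marked(a,c), marked(b,b), marked(c,b), marked(f,a)}
3. grab(b,c)  →  {at(a,c), marked(a,c), marked(c,b), marked(c,c), marked(f,a)}
optimal plan length = 3; 3 > 1

No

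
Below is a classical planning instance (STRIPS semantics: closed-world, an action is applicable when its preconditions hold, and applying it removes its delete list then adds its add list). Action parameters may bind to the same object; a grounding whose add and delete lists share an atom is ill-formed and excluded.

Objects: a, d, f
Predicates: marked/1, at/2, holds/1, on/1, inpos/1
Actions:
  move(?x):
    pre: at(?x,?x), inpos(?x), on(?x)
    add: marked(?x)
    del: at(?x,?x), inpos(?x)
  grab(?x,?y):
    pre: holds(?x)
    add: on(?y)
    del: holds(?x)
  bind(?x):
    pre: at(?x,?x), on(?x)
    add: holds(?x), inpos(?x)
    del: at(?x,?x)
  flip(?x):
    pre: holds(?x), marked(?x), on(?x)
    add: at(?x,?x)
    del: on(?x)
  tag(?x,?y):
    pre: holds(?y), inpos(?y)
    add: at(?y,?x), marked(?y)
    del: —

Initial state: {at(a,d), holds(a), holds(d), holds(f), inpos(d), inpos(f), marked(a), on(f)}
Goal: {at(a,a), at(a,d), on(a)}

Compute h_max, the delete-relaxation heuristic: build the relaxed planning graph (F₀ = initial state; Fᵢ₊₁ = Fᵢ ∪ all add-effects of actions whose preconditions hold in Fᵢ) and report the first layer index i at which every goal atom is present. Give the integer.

F0 = init (8 atoms)
F1 = F0 ∪ {at(d,a), at(d,d), at(d,f), at(f,a), at(f,d), at(f,f), marked(d), marked(f), on(a), on(d)}  (18 atoms)
F2 = F1 ∪ {at(a,a)}  (19 atoms)
goal ⊆ F2  ⇒  h_max = 2

2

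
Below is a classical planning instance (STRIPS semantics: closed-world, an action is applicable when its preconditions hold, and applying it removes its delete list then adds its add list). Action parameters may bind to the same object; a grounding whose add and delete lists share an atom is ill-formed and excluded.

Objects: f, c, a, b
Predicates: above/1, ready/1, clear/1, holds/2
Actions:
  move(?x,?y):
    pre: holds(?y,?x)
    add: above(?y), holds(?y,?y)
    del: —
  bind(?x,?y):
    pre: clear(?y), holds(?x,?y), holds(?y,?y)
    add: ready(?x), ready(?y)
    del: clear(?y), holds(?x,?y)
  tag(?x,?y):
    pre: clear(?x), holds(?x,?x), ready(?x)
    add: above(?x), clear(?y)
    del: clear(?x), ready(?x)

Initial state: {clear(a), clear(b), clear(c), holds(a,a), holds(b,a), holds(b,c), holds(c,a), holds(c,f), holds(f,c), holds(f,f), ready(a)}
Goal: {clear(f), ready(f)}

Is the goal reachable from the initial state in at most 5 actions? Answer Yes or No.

Yes

1. move(f,c)  →  {above(c), clear(a), clear(b), clear(c), holds(a,a), holds(b,a), holds(b,c), holds(c,a), holds(c,c), holds(c,f), holds(f,c), holds(f,f), ready(a)}
2. bind(f,c)  →  {above(c), clear(a), clear(b), holds(a,a), holds(b,a), holds(b,c), holds(c,a), holds(c,c), holds(c,f), holds(f,f), ready(a), ready(c), ready(f)}
3. tag(a,f)  →  {above(a), above(c), clear(b), clear(f), holds(a,a), holds(b,a), holds(b,c), holds(c,a), holds(c,c), holds(c,f), holds(f,f), ready(c), ready(f)}
optimal plan length = 3; 3 ≤ 5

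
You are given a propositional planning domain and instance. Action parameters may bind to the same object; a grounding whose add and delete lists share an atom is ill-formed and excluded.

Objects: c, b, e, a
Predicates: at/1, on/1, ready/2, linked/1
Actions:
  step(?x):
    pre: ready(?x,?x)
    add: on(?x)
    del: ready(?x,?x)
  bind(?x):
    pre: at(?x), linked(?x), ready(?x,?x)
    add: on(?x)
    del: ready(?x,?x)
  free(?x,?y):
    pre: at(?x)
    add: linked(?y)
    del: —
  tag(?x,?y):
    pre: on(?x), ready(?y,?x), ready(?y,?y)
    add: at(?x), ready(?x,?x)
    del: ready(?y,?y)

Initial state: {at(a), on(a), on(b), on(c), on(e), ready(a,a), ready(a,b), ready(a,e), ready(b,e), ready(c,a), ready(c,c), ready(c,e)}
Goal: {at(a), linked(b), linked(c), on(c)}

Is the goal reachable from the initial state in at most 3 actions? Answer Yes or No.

Yes

1. free(a,c)  →  {at(a), linked(c), on(a), on(b), on(c), on(e), ready(a,a), ready(a,b), ready(a,e), ready(b,e), ready(c,a), ready(c,c), ready(c,e)}
2. free(a,b)  →  {at(a), linked(b), linked(c), on(a), on(b), on(c), on(e), ready(a,a), ready(a,b), ready(a,e), ready(b,e), ready(c,a), ready(c,c), ready(c,e)}
optimal plan length = 2; 2 ≤ 3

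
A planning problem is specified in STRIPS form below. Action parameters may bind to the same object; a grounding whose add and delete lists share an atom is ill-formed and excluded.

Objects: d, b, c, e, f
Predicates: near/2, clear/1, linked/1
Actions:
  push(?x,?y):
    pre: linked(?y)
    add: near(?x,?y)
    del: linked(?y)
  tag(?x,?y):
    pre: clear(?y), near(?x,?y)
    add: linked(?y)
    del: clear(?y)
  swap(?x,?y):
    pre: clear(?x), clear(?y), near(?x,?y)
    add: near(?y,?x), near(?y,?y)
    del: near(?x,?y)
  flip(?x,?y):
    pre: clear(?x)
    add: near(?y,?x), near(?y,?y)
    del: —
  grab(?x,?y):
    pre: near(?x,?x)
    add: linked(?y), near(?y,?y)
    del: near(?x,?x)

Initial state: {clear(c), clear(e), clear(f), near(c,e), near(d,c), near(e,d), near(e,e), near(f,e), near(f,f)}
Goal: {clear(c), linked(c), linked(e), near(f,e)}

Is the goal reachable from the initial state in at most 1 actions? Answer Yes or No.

1. tag(c,e)  →  {clear(c), clear(f), linked(e), near(c,e), near(d,c), near(e,d), near(e,e), near(f,e), near(f,f)}
2. grab(e,c)  →  {clear(c), clear(f), linked(c), linked(e), near(c,c), near(c,e), near(d,c), near(e,d), near(f,e), near(f,f)}
optimal plan length = 2; 2 > 1

No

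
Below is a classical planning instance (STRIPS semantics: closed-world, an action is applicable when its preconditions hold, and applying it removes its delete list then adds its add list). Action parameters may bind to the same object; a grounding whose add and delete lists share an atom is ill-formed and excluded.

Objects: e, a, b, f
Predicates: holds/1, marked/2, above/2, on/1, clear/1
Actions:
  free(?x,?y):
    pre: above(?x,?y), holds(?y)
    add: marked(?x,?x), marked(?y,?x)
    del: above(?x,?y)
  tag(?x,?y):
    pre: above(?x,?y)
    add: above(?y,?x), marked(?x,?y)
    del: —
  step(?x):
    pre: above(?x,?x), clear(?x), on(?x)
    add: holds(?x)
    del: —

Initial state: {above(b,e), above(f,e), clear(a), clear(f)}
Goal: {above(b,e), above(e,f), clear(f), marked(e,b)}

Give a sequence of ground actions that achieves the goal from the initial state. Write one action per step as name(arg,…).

tag(b,e); tag(e,b); tag(f,e)

1. tag(b,e)  →  {above(b,e), above(e,b), above(f,e), clear(a), clear(f), marked(b,e)}
2. tag(e,b)  →  {above(b,e), above(e,b), above(f,e), clear(a), clear(f), marked(b,e), marked(e,b)}
3. tag(f,e)  →  {above(b,e), above(e,b), above(e,f), above(f,e), clear(a), clear(f), marked(b,e), marked(e,b), marked(f,e)}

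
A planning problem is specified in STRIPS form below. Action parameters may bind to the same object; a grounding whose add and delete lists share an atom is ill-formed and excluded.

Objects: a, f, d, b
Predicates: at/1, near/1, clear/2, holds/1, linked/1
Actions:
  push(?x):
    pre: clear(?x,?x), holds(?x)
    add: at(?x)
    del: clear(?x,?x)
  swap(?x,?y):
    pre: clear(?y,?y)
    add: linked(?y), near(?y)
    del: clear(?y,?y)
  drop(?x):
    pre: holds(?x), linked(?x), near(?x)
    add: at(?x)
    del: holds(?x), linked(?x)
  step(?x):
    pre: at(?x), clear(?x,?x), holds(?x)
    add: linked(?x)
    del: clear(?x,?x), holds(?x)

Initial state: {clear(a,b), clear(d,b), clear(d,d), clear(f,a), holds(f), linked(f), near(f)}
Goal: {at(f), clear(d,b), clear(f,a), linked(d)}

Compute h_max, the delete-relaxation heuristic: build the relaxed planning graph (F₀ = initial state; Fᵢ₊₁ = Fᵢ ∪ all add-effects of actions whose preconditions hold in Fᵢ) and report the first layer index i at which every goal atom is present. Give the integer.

F0 = init (7 atoms)
F1 = F0 ∪ {at(f), linked(d), near(d)}  (10 atoms)
goal ⊆ F1  ⇒  h_max = 1

1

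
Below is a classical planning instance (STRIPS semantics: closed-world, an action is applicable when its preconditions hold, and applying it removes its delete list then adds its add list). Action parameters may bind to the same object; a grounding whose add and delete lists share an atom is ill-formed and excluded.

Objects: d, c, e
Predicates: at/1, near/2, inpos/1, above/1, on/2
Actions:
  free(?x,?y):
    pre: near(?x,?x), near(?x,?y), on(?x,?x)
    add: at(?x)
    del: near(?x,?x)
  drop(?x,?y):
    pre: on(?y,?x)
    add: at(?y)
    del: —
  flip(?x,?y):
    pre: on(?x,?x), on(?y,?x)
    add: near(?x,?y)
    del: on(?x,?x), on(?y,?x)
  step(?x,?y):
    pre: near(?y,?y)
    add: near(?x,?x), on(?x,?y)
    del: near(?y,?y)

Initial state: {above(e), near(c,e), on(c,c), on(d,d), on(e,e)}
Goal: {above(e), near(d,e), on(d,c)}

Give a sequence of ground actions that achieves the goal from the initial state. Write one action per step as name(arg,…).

flip(c,c); step(d,c); step(e,d); flip(d,e)

1. flip(c,c)  →  {above(e), near(c,c), near(c,e), on(d,d), on(e,e)}
2. step(d,c)  →  {above(e), near(c,e), near(d,d), on(d,c), on(d,d), on(e,e)}
3. step(e,d)  →  {above(e), near(c,e), near(e,e), on(d,c), on(d,d), on(e,d), on(e,e)}
4. flip(d,e)  →  {above(e), near(c,e), near(d,e), near(e,e), on(d,c), on(e,e)}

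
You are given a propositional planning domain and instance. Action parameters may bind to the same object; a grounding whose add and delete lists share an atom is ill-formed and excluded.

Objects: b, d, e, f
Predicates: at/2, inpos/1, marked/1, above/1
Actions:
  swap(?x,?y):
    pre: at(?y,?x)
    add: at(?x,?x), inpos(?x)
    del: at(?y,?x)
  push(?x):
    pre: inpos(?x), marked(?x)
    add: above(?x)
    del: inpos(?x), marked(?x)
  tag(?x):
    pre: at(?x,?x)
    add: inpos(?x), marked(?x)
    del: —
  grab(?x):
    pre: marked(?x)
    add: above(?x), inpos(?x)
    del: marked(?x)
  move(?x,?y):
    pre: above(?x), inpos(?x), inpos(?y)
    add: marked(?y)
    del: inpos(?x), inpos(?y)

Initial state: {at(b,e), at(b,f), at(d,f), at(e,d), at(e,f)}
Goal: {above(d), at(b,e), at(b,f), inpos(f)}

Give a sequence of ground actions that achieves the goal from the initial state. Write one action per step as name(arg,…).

1. swap(d,e)  →  {at(b,e), at(b,f), at(d,d), at(d,f), at(e,f), inpos(d)}
2. swap(f,d)  →  {at(b,e), at(b,f), at(d,d), at(e,f), at(f,f), inpos(d), inpos(f)}
3. tag(d)  →  {at(b,e), at(b,f), at(d,d), at(e,f), at(f,f), inpos(d), inpos(f), marked(d)}
4. push(d)  →  {above(d), at(b,e), at(b,f), at(d,d), at(e,f), at(f,f), inpos(f)}

swap(d,e); swap(f,d); tag(d); push(d)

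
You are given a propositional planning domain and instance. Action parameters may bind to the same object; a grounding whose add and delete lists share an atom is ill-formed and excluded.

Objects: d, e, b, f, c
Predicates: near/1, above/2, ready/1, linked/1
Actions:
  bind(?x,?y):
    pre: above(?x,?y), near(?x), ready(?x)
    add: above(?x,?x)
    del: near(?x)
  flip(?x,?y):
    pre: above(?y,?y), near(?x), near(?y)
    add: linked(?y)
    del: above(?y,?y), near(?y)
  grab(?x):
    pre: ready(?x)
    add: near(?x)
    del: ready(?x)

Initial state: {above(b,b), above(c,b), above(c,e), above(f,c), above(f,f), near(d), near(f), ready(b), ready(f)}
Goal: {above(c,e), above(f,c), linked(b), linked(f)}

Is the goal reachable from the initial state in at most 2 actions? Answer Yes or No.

1. flip(d,f)  →  {above(b,b), above(c,b), above(c,e), above(f,c), linked(f), near(d), ready(b), ready(f)}
2. grab(b)  →  {above(b,b), above(c,b), above(c,e), above(f,c), linked(f), near(b), near(d), ready(f)}
3. flip(d,b)  →  {above(c,b), above(c,e), above(f,c), linked(b), linked(f), near(d), ready(f)}
optimal plan length = 3; 3 > 2

No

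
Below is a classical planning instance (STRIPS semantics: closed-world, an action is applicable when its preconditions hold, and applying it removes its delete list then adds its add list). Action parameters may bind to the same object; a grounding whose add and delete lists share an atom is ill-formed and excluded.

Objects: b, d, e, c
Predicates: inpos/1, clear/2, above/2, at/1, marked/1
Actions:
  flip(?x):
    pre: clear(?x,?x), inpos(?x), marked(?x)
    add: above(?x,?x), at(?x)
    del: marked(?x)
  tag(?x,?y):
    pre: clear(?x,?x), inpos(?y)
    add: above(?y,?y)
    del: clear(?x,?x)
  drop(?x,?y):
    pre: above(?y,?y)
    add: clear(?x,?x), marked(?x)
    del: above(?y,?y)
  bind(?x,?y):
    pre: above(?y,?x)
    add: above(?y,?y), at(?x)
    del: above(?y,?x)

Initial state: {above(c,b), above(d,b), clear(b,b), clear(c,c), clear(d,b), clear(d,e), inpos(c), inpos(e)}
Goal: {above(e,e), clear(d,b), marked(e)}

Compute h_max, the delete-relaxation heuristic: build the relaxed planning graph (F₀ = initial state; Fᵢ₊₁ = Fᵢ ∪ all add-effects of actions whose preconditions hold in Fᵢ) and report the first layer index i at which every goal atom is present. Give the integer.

2

F0 = init (8 atoms)
F1 = F0 ∪ {above(c,c), above(d,d), above(e,e), at(b)}  (12 atoms)
F2 = F1 ∪ {clear(d,d), clear(e,e), marked(b), marked(c), marked(d), marked(e)}  (18 atoms)
goal ⊆ F2  ⇒  h_max = 2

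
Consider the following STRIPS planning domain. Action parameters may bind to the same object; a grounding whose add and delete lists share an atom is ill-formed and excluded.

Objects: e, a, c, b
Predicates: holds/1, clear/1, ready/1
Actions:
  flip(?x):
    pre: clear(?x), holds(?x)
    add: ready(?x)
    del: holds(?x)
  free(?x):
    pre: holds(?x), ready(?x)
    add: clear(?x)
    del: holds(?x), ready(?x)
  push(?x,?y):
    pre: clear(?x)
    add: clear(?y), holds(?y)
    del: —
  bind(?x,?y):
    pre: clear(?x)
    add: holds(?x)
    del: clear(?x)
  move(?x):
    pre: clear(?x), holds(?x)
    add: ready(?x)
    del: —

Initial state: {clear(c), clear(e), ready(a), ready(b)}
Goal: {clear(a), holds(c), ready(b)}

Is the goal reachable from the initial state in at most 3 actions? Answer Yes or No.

1. push(e,a)  →  {clear(a), clear(c), clear(e), holds(a), ready(a), ready(b)}
2. push(e,c)  →  {clear(a), clear(c), clear(e), holds(a), holds(c), ready(a), ready(b)}
optimal plan length = 2; 2 ≤ 3

Yes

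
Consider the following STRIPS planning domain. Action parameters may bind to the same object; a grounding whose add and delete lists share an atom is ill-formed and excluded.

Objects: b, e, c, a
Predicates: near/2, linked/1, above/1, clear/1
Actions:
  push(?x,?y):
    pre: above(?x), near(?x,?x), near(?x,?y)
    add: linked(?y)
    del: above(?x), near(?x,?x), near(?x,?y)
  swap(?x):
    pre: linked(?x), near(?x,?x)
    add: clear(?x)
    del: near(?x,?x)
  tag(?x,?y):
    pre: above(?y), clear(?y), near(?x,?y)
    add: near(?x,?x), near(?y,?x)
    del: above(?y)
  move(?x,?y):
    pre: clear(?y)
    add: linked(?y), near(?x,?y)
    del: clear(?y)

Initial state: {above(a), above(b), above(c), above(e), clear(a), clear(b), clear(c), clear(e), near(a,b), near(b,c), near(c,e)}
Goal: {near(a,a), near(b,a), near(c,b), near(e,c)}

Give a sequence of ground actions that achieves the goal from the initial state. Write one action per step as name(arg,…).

tag(b,c); tag(c,e); tag(a,b)

1. tag(b,c)  →  {above(a), above(b), above(e), clear(a), clear(b), clear(c), clear(e), near(a,b), near(b,b), near(b,c), near(c,b), near(c,e)}
2. tag(c,e)  →  {above(a), above(b), clear(a), clear(b), clear(c), clear(e), near(a,b), near(b,b), near(b,c), near(c,b), near(c,c), near(c,e), near(e,c)}
3. tag(a,b)  →  {above(a), clear(a), clear(b), clear(c), clear(e), near(a,a), near(a,b), near(b,a), near(b,b), near(b,c), near(c,b), near(c,c), near(c,e), near(e,c)}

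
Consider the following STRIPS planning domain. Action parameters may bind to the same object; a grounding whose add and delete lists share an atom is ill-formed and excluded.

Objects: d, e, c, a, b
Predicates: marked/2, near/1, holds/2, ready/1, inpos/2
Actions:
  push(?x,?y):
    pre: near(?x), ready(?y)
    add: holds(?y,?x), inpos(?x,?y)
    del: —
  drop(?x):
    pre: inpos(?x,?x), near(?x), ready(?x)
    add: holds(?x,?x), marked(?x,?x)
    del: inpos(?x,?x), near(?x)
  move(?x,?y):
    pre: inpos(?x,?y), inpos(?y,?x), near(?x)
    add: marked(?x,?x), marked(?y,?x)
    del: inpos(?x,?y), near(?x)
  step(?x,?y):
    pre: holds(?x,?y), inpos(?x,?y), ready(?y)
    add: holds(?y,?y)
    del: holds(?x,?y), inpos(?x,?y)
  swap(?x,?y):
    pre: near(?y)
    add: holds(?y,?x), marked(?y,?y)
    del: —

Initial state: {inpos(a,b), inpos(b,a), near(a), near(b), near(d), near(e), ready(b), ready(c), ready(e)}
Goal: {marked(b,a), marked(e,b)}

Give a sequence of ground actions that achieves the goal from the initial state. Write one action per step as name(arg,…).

1. push(e,b)  →  {holds(b,e), inpos(a,b), inpos(b,a), inpos(e,b), near(a), near(b), near(d), near(e), ready(b), ready(c), ready(e)}
2. push(b,e)  →  {holds(b,e), holds(e,b), inpos(a,b), inpos(b,a), inpos(b,e), inpos(e,b), near(a), near(b), near(d), near(e), ready(b), ready(c), ready(e)}
3. move(a,b)  →  {holds(b,e), holds(e,b), inpos(b,a), inpos(b,e), inpos(e,b), marked(a,a), marked(b,a), near(b), near(d), near(e), ready(b), ready(c), ready(e)}
4. move(b,e)  →  {holds(b,e), holds(e,b), inpos(b,a), inpos(e,b), marked(a,a), marked(b,a), marked(b,b), marked(e,b), near(d), near(e), ready(b), ready(c), ready(e)}

push(e,b); push(b,e); move(a,b); move(b,e)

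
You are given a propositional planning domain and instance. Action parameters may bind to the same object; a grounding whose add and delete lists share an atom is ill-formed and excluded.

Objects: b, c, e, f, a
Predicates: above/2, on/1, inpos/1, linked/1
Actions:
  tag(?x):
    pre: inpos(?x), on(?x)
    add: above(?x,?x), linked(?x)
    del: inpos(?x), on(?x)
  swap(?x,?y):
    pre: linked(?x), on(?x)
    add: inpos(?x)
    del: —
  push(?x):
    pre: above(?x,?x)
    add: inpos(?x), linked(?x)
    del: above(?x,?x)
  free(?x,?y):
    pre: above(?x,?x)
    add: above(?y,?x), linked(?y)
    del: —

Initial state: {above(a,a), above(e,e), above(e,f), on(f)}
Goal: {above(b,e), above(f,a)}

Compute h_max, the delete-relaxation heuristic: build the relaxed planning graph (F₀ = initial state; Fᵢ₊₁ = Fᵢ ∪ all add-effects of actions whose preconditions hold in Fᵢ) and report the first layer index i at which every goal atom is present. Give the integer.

F0 = init (4 atoms)
F1 = F0 ∪ {above(a,e), above(b,a), above(b,e), above(c,a), above(c,e), above(e,a), above(f,a), above(f,e), inpos(a), inpos(e), linked(a), linked(b), linked(c), linked(e), linked(f)}  (19 atoms)
goal ⊆ F1  ⇒  h_max = 1

1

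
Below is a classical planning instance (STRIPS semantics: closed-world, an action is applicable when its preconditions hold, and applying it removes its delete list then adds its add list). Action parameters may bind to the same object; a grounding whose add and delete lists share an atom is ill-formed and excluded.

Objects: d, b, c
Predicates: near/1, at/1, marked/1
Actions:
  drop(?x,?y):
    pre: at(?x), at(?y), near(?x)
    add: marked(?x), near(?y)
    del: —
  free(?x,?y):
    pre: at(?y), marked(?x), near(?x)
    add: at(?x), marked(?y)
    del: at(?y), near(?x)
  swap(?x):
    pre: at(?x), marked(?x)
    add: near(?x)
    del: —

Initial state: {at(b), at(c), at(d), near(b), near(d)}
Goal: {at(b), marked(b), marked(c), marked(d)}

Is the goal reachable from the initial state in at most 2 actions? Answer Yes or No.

1. drop(d,d)  →  {at(b), at(c), at(d), marked(d), near(b), near(d)}
2. drop(b,d)  →  {at(b), at(c), at(d), marked(b), marked(d), near(b), near(d)}
3. free(d,c)  →  {at(b), at(d), marked(b), marked(c), marked(d), near(b)}
optimal plan length = 3; 3 > 2

No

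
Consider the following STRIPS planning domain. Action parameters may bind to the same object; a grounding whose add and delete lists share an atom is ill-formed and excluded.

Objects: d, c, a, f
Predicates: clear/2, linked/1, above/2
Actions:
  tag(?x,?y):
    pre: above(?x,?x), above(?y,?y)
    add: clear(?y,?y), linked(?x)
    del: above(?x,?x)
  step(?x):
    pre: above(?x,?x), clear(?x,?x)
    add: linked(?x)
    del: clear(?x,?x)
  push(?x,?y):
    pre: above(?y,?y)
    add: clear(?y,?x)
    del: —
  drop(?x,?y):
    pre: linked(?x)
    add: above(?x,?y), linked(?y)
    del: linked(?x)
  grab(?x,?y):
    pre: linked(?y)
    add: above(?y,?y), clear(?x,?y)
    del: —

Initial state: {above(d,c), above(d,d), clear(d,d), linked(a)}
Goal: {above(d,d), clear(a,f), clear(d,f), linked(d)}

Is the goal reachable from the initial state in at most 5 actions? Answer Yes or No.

1. step(d)  →  {above(d,c), above(d,d), linked(a), linked(d)}
2. push(f,d)  →  {above(d,c), above(d,d), clear(d,f), linked(a), linked(d)}
3. drop(a,f)  →  {above(a,f), above(d,c), above(d,d), clear(d,f), linked(d), linked(f)}
4. grab(a,f)  →  {above(a,f), above(d,c), above(d,d), above(f,f), clear(a,f), clear(d,f), linked(d), linked(f)}
optimal plan length = 4; 4 ≤ 5

Yes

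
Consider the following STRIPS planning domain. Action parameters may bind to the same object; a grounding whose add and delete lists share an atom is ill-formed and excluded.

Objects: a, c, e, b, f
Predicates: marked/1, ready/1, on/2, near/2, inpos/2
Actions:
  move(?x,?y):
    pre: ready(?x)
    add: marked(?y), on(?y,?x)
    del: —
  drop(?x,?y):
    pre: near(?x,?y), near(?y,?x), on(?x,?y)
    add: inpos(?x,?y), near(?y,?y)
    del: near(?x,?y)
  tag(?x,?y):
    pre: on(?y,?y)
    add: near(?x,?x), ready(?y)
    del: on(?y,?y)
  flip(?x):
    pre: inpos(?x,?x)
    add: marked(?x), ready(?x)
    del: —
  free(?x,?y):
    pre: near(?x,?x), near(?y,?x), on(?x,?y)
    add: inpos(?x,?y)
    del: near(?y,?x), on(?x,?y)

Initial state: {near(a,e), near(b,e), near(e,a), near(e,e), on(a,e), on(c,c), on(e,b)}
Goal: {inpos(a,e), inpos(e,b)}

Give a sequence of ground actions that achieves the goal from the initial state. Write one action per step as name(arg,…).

1. drop(a,e)  →  {inpos(a,e), near(b,e), near(e,a), near(e,e), on(a,e), on(c,c), on(e,b)}
2. free(e,b)  →  {inpos(a,e), inpos(e,b), near(e,a), near(e,e), on(a,e), on(c,c)}

drop(a,e); free(e,b)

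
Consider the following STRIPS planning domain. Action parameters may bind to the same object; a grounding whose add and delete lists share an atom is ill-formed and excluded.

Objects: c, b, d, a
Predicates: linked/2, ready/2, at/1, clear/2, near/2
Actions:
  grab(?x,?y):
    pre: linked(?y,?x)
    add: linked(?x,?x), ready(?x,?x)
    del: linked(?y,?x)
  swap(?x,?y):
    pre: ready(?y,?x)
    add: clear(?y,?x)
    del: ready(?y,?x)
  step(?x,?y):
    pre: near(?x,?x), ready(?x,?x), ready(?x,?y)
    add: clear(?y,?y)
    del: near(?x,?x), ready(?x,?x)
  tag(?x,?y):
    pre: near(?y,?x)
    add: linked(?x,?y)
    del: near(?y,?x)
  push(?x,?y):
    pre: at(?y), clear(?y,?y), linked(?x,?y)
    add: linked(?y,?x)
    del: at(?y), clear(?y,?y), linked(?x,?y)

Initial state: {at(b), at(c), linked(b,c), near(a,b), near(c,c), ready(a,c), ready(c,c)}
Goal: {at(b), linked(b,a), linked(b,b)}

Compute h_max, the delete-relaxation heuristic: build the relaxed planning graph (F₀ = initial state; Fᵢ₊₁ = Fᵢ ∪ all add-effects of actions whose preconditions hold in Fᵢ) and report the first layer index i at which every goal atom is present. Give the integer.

3

F0 = init (7 atoms)
F1 = F0 ∪ {clear(a,c), clear(c,c), linked(b,a), linked(c,c)}  (11 atoms)
F2 = F1 ∪ {linked(a,a), linked(c,b), ready(a,a)}  (14 atoms)
F3 = F2 ∪ {clear(a,a), linked(b,b), ready(b,b)}  (17 atoms)
goal ⊆ F3  ⇒  h_max = 3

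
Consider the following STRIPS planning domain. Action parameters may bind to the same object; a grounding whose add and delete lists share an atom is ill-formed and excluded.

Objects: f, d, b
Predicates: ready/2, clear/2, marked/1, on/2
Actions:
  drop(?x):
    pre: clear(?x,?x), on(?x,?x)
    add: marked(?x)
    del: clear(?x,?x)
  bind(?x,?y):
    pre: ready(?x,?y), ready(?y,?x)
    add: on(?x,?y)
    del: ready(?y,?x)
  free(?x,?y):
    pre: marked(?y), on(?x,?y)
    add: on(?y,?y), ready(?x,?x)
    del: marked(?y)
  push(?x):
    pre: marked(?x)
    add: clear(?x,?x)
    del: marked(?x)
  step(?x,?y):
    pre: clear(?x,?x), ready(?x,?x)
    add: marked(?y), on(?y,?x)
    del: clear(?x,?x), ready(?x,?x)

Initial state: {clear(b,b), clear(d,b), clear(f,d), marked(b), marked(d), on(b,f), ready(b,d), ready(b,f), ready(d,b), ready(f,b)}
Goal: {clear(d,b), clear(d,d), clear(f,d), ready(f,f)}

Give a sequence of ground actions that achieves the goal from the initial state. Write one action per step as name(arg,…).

1. bind(f,b)  →  {clear(b,b), clear(d,b), clear(f,d), marked(b), marked(d), on(b,f), on(f,b), ready(b,d), ready(d,b), ready(f,b)}
2. free(f,b)  →  {clear(b,b), clear(d,b), clear(f,d), marked(d), on(b,b), on(b,f), on(f,b), ready(b,d), ready(d,b), ready(f,b), ready(f,f)}
3. push(d)  →  {clear(b,b), clear(d,b), clear(d,d), clear(f,d), on(b,b), on(b,f), on(f,b), ready(b,d), ready(d,b), ready(f,b), ready(f,f)}

bind(f,b); free(f,b); push(d)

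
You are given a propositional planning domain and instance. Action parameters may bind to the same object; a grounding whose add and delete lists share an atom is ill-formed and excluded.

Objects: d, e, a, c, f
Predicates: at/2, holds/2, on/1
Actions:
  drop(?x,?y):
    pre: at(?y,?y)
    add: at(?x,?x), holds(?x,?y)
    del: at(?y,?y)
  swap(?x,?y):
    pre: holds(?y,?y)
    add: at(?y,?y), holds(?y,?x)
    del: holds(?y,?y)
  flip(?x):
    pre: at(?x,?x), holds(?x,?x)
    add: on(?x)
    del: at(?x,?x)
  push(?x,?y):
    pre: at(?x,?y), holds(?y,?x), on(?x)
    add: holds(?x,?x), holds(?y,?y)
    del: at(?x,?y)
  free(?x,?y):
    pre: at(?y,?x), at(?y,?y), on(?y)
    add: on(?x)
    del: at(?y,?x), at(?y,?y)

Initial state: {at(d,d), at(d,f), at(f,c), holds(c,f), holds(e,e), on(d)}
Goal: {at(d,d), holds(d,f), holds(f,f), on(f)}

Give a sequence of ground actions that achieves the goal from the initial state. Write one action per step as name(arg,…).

1. drop(f,d)  →  {at(d,f), at(f,c), at(f,f), holds(c,f), holds(e,e), holds(f,d), on(d)}
2. push(d,f)  →  {at(f,c), at(f,f), holds(c,f), holds(d,d), holds(e,e), holds(f,d), holds(f,f), on(d)}
3. swap(f,d)  →  {at(d,d), at(f,c), at(f,f), holds(c,f), holds(d,f), holds(e,e), holds(f,d), holds(f,f), on(d)}
4. flip(f)  →  {at(d,d), at(f,c), holds(c,f), holds(d,f), holds(e,e), holds(f,d), holds(f,f), on(d), on(f)}

drop(f,d); push(d,f); swap(f,d); flip(f)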